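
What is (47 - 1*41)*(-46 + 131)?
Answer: 510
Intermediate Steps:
(47 - 1*41)*(-46 + 131) = (47 - 41)*85 = 6*85 = 510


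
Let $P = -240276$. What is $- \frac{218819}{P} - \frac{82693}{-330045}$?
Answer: $\frac{30696420041}{26433964140} \approx 1.1612$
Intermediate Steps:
$- \frac{218819}{P} - \frac{82693}{-330045} = - \frac{218819}{-240276} - \frac{82693}{-330045} = \left(-218819\right) \left(- \frac{1}{240276}\right) - - \frac{82693}{330045} = \frac{218819}{240276} + \frac{82693}{330045} = \frac{30696420041}{26433964140}$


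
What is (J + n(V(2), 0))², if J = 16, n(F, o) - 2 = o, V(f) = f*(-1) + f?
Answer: 324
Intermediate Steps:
V(f) = 0 (V(f) = -f + f = 0)
n(F, o) = 2 + o
(J + n(V(2), 0))² = (16 + (2 + 0))² = (16 + 2)² = 18² = 324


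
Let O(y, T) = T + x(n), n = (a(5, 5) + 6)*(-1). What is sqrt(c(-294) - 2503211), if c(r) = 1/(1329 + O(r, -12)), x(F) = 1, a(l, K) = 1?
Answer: I*sqrt(4348387903846)/1318 ≈ 1582.2*I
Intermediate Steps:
n = -7 (n = (1 + 6)*(-1) = 7*(-1) = -7)
O(y, T) = 1 + T (O(y, T) = T + 1 = 1 + T)
c(r) = 1/1318 (c(r) = 1/(1329 + (1 - 12)) = 1/(1329 - 11) = 1/1318)
sqrt(c(-294) - 2503211) = sqrt(1/1318 - 2503211) = sqrt(-3299232097/1318) = I*sqrt(4348387903846)/1318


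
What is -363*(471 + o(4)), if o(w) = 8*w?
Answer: -182589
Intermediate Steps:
-363*(471 + o(4)) = -363*(471 + 8*4) = -363*(471 + 32) = -363*503 = -182589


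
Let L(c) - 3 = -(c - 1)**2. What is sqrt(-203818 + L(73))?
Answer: I*sqrt(208999) ≈ 457.16*I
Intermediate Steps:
L(c) = 3 - (-1 + c)**2 (L(c) = 3 - (c - 1)**2 = 3 - (-1 + c)**2)
sqrt(-203818 + L(73)) = sqrt(-203818 + (3 - (-1 + 73)**2)) = sqrt(-203818 + (3 - 1*72**2)) = sqrt(-203818 + (3 - 1*5184)) = sqrt(-203818 + (3 - 5184)) = sqrt(-203818 - 5181) = sqrt(-208999) = I*sqrt(208999)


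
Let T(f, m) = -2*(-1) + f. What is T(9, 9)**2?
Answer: 121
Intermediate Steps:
T(f, m) = 2 + f
T(9, 9)**2 = (2 + 9)**2 = 11**2 = 121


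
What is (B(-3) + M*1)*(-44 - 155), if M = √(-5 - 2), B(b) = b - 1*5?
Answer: 1592 - 199*I*√7 ≈ 1592.0 - 526.5*I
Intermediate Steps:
B(b) = -5 + b (B(b) = b - 5 = -5 + b)
M = I*√7 (M = √(-7) = I*√7 ≈ 2.6458*I)
(B(-3) + M*1)*(-44 - 155) = ((-5 - 3) + (I*√7)*1)*(-44 - 155) = (-8 + I*√7)*(-199) = 1592 - 199*I*√7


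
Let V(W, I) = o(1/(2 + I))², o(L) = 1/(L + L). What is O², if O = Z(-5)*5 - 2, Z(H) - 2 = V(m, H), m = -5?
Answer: 5929/16 ≈ 370.56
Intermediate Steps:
o(L) = 1/(2*L)
V(W, I) = (1 + I/2)² (V(W, I) = (1/(2*(1/(2 + I))))² = ((2 + I)/2)² = (1 + I/2)²)
Z(H) = 2 + (2 + H)²/4
O = 77/4 (O = (2 + (2 - 5)²/4)*5 - 2 = (2 + (¼)*(-3)²)*5 - 2 = (2 + (¼)*9)*5 - 2 = (2 + 9/4)*5 - 2 = (17/4)*5 - 2 = 85/4 - 2 = 77/4 ≈ 19.250)
O² = (77/4)² = 5929/16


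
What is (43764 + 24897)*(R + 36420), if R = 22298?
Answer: 4031636598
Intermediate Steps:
(43764 + 24897)*(R + 36420) = (43764 + 24897)*(22298 + 36420) = 68661*58718 = 4031636598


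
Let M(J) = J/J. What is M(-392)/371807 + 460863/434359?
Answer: 171352523800/161497716713 ≈ 1.0610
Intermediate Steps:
M(J) = 1
M(-392)/371807 + 460863/434359 = 1/371807 + 460863/434359 = 171352523800/161497716713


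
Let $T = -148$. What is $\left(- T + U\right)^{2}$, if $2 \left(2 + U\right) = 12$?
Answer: $23104$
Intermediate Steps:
$U = 4$ ($U = -2 + \frac{1}{2} \cdot 12 = -2 + 6 = 4$)
$\left(- T + U\right)^{2} = \left(\left(-1\right) \left(-148\right) + 4\right)^{2} = \left(148 + 4\right)^{2} = 152^{2} = 23104$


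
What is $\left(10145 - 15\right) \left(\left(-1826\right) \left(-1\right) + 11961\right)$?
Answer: $139662310$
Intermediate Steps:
$\left(10145 - 15\right) \left(\left(-1826\right) \left(-1\right) + 11961\right) = 10130 \left(1826 + 11961\right) = 10130 \cdot 13787 = 139662310$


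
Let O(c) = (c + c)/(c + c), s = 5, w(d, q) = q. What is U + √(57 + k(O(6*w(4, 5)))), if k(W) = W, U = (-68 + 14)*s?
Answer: -270 + √58 ≈ -262.38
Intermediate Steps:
O(c) = 1 (O(c) = (2*c)/((2*c)) = (2*c)*(1/(2*c)) = 1)
U = -270 (U = (-68 + 14)*5 = -54*5 = -270)
U + √(57 + k(O(6*w(4, 5)))) = -270 + √(57 + 1) = -270 + √58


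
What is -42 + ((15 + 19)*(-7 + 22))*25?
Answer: 12708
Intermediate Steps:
-42 + ((15 + 19)*(-7 + 22))*25 = -42 + (34*15)*25 = -42 + 510*25 = -42 + 12750 = 12708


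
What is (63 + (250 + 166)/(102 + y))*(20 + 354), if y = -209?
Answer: 2365550/107 ≈ 22108.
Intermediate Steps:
(63 + (250 + 166)/(102 + y))*(20 + 354) = (63 + (250 + 166)/(102 - 209))*(20 + 354) = (63 + 416/(-107))*374 = (63 + 416*(-1/107))*374 = (63 - 416/107)*374 = (6325/107)*374 = 2365550/107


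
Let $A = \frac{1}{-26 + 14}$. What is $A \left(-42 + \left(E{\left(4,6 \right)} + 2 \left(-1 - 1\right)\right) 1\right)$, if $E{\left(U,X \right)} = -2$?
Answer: $4$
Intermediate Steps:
$A = - \frac{1}{12}$ ($A = \frac{1}{-12} = - \frac{1}{12} \approx -0.083333$)
$A \left(-42 + \left(E{\left(4,6 \right)} + 2 \left(-1 - 1\right)\right) 1\right) = - \frac{-42 + \left(-2 + 2 \left(-1 - 1\right)\right) 1}{12} = - \frac{-42 + \left(-2 + 2 \left(-2\right)\right) 1}{12} = - \frac{-42 + \left(-2 - 4\right) 1}{12} = - \frac{-42 - 6}{12} = \left(- \frac{1}{12}\right) \left(-48\right) = 4$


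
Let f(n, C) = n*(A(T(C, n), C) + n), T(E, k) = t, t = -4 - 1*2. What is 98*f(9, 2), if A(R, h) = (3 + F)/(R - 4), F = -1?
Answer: 38808/5 ≈ 7761.6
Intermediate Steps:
t = -6 (t = -4 - 2 = -6)
T(E, k) = -6
A(R, h) = 2/(-4 + R) (A(R, h) = (3 - 1)/(R - 4) = 2/(-4 + R))
f(n, C) = n*(-⅕ + n) (f(n, C) = n*(2/(-4 - 6) + n) = n*(2/(-10) + n) = n*(2*(-⅒) + n) = n*(-⅕ + n))
98*f(9, 2) = 98*(9*(-⅕ + 9)) = 98*(9*(44/5)) = 98*(396/5) = 38808/5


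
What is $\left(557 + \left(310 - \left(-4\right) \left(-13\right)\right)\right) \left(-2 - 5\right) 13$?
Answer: $-74165$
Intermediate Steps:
$\left(557 + \left(310 - \left(-4\right) \left(-13\right)\right)\right) \left(-2 - 5\right) 13 = \left(557 + \left(310 - 52\right)\right) \left(-2 - 5\right) 13 = \left(557 + \left(310 - 52\right)\right) \left(\left(-7\right) 13\right) = \left(557 + 258\right) \left(-91\right) = 815 \left(-91\right) = -74165$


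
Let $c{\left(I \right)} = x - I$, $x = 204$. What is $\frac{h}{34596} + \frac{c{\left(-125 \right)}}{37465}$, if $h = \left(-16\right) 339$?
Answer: $- \frac{15985673}{108011595} \approx -0.148$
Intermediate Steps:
$c{\left(I \right)} = 204 - I$
$h = -5424$
$\frac{h}{34596} + \frac{c{\left(-125 \right)}}{37465} = - \frac{5424}{34596} + \frac{204 - -125}{37465} = \left(-5424\right) \frac{1}{34596} + \left(204 + 125\right) \frac{1}{37465} = - \frac{452}{2883} + 329 \cdot \frac{1}{37465} = - \frac{452}{2883} + \frac{329}{37465} = - \frac{15985673}{108011595}$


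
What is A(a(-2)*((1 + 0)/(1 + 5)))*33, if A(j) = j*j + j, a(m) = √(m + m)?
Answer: -11/3 + 11*I ≈ -3.6667 + 11.0*I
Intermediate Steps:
a(m) = √2*√m (a(m) = √(2*m) = √2*√m)
A(j) = j + j² (A(j) = j² + j = j + j²)
A(a(-2)*((1 + 0)/(1 + 5)))*33 = (((√2*√(-2))*((1 + 0)/(1 + 5)))*(1 + (√2*√(-2))*((1 + 0)/(1 + 5))))*33 = (((√2*(I*√2))*(1/6))*(1 + (√2*(I*√2))*(1/6)))*33 = (((2*I)*(1*(⅙)))*(1 + (2*I)*(1*(⅙))))*33 = (((2*I)*(⅙))*(1 + (2*I)*(⅙)))*33 = ((I/3)*(1 + I/3))*33 = (I*(1 + I/3)/3)*33 = 11*I*(1 + I/3)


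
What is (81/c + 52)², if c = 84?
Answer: 2199289/784 ≈ 2805.2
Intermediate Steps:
(81/c + 52)² = (81/84 + 52)² = (81*(1/84) + 52)² = (27/28 + 52)² = (1483/28)² = 2199289/784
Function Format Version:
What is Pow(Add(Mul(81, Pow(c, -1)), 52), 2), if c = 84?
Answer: Rational(2199289, 784) ≈ 2805.2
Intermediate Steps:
Pow(Add(Mul(81, Pow(c, -1)), 52), 2) = Pow(Add(Mul(81, Pow(84, -1)), 52), 2) = Pow(Add(Mul(81, Rational(1, 84)), 52), 2) = Pow(Add(Rational(27, 28), 52), 2) = Pow(Rational(1483, 28), 2) = Rational(2199289, 784)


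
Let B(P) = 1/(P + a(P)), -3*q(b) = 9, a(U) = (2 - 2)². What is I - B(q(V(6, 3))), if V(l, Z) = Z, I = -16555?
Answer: -49664/3 ≈ -16555.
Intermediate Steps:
a(U) = 0 (a(U) = 0² = 0)
q(b) = -3 (q(b) = -⅓*9 = -3)
B(P) = 1/P (B(P) = 1/(P + 0) = 1/P)
I - B(q(V(6, 3))) = -16555 - 1/(-3) = -16555 - 1*(-⅓) = -16555 + ⅓ = -49664/3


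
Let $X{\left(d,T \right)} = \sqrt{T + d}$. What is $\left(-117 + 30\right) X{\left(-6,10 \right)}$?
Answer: $-174$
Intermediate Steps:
$\left(-117 + 30\right) X{\left(-6,10 \right)} = \left(-117 + 30\right) \sqrt{10 - 6} = - 87 \sqrt{4} = \left(-87\right) 2 = -174$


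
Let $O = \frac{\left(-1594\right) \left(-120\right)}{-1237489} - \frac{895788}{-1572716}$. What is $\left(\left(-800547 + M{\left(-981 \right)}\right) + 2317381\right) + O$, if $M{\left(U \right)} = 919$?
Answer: $\frac{738470038588907806}{486554687531} \approx 1.5178 \cdot 10^{6}$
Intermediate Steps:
$O = \frac{201924669963}{486554687531}$ ($O = 191280 \left(- \frac{1}{1237489}\right) - - \frac{223947}{393179} = - \frac{191280}{1237489} + \frac{223947}{393179} = \frac{201924669963}{486554687531} \approx 0.41501$)
$\left(\left(-800547 + M{\left(-981 \right)}\right) + 2317381\right) + O = \left(\left(-800547 + 919\right) + 2317381\right) + \frac{201924669963}{486554687531} = \left(-799628 + 2317381\right) + \frac{201924669963}{486554687531} = 1517753 + \frac{201924669963}{486554687531} = \frac{738470038588907806}{486554687531}$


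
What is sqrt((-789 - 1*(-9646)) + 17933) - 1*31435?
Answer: -31435 + sqrt(26790) ≈ -31271.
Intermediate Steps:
sqrt((-789 - 1*(-9646)) + 17933) - 1*31435 = sqrt((-789 + 9646) + 17933) - 31435 = sqrt(8857 + 17933) - 31435 = sqrt(26790) - 31435 = -31435 + sqrt(26790)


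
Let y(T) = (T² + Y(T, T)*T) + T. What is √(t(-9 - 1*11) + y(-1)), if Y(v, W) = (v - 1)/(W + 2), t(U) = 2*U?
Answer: I*√38 ≈ 6.1644*I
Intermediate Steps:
Y(v, W) = (-1 + v)/(2 + W)
y(T) = T + T² + T*(-1 + T)/(2 + T) (y(T) = (T² + ((-1 + T)/(2 + T))*T) + T = (T² + T*(-1 + T)/(2 + T)) + T = T + T² + T*(-1 + T)/(2 + T))
√(t(-9 - 1*11) + y(-1)) = √(2*(-9 - 1*11) - (1 + (-1)² + 4*(-1))/(2 - 1)) = √(2*(-9 - 11) - 1*(1 + 1 - 4)/1) = √(2*(-20) - 1*1*(-2)) = √(-40 + 2) = √(-38) = I*√38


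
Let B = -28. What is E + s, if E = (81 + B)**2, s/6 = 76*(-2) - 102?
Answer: 1285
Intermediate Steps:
s = -1524 (s = 6*(76*(-2) - 102) = 6*(-152 - 102) = 6*(-254) = -1524)
E = 2809 (E = (81 - 28)**2 = 53**2 = 2809)
E + s = 2809 - 1524 = 1285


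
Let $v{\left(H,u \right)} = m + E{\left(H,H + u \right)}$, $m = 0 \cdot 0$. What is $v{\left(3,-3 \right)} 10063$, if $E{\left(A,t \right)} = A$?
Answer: $30189$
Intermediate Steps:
$m = 0$
$v{\left(H,u \right)} = H$ ($v{\left(H,u \right)} = 0 + H = H$)
$v{\left(3,-3 \right)} 10063 = 3 \cdot 10063 = 30189$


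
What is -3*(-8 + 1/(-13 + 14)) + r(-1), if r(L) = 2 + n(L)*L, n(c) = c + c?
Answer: 25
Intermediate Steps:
n(c) = 2*c
r(L) = 2 + 2*L² (r(L) = 2 + (2*L)*L = 2 + 2*L²)
-3*(-8 + 1/(-13 + 14)) + r(-1) = -3*(-8 + 1/(-13 + 14)) + (2 + 2*(-1)²) = -3*(-8 + 1/1) + (2 + 2*1) = -3*(-8 + 1) + (2 + 2) = -3*(-7) + 4 = 21 + 4 = 25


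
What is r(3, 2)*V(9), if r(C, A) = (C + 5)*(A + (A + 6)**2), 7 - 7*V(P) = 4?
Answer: 1584/7 ≈ 226.29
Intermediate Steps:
V(P) = 3/7 (V(P) = 1 - 1/7*4 = 1 - 4/7 = 3/7)
r(C, A) = (5 + C)*(A + (6 + A)**2)
r(3, 2)*V(9) = (5*2 + 5*(6 + 2)**2 + 2*3 + 3*(6 + 2)**2)*(3/7) = (10 + 5*8**2 + 6 + 3*8**2)*(3/7) = (10 + 5*64 + 6 + 3*64)*(3/7) = (10 + 320 + 6 + 192)*(3/7) = 528*(3/7) = 1584/7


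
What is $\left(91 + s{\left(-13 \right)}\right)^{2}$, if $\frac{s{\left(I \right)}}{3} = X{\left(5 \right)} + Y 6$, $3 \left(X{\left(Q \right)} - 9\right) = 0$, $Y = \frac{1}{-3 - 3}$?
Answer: $13225$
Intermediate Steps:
$Y = - \frac{1}{6}$ ($Y = \frac{1}{-6} = - \frac{1}{6} \approx -0.16667$)
$X{\left(Q \right)} = 9$ ($X{\left(Q \right)} = 9 + \frac{1}{3} \cdot 0 = 9 + 0 = 9$)
$s{\left(I \right)} = 24$ ($s{\left(I \right)} = 3 \left(9 - 1\right) = 3 \cdot 8 = 24$)
$\left(91 + s{\left(-13 \right)}\right)^{2} = \left(91 + 24\right)^{2} = 115^{2} = 13225$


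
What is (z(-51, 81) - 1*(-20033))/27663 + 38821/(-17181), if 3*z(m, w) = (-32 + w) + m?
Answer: -243243268/158426001 ≈ -1.5354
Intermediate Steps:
z(m, w) = -32/3 + m/3 + w/3 (z(m, w) = ((-32 + w) + m)/3 = (-32 + m + w)/3 = -32/3 + m/3 + w/3)
(z(-51, 81) - 1*(-20033))/27663 + 38821/(-17181) = ((-32/3 + (1/3)*(-51) + (1/3)*81) - 1*(-20033))/27663 + 38821/(-17181) = ((-32/3 - 17 + 27) + 20033)*(1/27663) + 38821*(-1/17181) = (-2/3 + 20033)*(1/27663) - 38821/17181 = (60097/3)*(1/27663) - 38821/17181 = 60097/82989 - 38821/17181 = -243243268/158426001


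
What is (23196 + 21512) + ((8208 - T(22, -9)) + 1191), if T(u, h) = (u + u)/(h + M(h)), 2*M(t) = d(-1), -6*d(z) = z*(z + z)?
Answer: 270559/5 ≈ 54112.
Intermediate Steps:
d(z) = -z**2/3 (d(z) = -z*(z + z)/6 = -z*2*z/6 = -z**2/3)
M(t) = -1/6 (M(t) = (-1/3*(-1)**2)/2 = (-1/3*1)/2 = (1/2)*(-1/3) = -1/6)
T(u, h) = 2*u/(-1/6 + h) (T(u, h) = (u + u)/(h - 1/6) = (2*u)/(-1/6 + h) = 2*u/(-1/6 + h))
(23196 + 21512) + ((8208 - T(22, -9)) + 1191) = (23196 + 21512) + ((8208 - 12*22/(-1 + 6*(-9))) + 1191) = 44708 + ((8208 - 12*22/(-1 - 54)) + 1191) = 44708 + ((8208 - 12*22/(-55)) + 1191) = 44708 + ((8208 - 12*22*(-1)/55) + 1191) = 44708 + ((8208 - 1*(-24/5)) + 1191) = 44708 + ((8208 + 24/5) + 1191) = 44708 + (41064/5 + 1191) = 44708 + 47019/5 = 270559/5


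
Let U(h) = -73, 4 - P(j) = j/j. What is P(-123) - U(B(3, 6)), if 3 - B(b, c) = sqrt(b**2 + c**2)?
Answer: 76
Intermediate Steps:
B(b, c) = 3 - sqrt(b**2 + c**2)
P(j) = 3 (P(j) = 4 - j/j = 4 - 1*1 = 4 - 1 = 3)
P(-123) - U(B(3, 6)) = 3 - 1*(-73) = 3 + 73 = 76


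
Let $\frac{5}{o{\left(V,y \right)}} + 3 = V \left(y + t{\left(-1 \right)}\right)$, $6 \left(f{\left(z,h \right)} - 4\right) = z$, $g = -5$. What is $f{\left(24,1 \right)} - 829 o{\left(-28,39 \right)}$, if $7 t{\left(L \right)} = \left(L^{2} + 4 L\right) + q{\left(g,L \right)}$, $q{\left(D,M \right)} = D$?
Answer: $\frac{12649}{1063} \approx 11.899$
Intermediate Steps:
$f{\left(z,h \right)} = 4 + \frac{z}{6}$
$t{\left(L \right)} = - \frac{5}{7} + \frac{L^{2}}{7} + \frac{4 L}{7}$ ($t{\left(L \right)} = \frac{\left(L^{2} + 4 L\right) - 5}{7} = \frac{-5 + L^{2} + 4 L}{7} = - \frac{5}{7} + \frac{L^{2}}{7} + \frac{4 L}{7}$)
$o{\left(V,y \right)} = \frac{5}{-3 + V \left(- \frac{8}{7} + y\right)}$ ($o{\left(V,y \right)} = \frac{5}{-3 + V \left(y + \left(- \frac{5}{7} + \frac{\left(-1\right)^{2}}{7} + \frac{4}{7} \left(-1\right)\right)\right)} = \frac{5}{-3 + V \left(y - \frac{8}{7}\right)} = \frac{5}{-3 + V \left(- \frac{8}{7} + y\right)}$)
$f{\left(24,1 \right)} - 829 o{\left(-28,39 \right)} = \left(4 + \frac{1}{6} \cdot 24\right) - 829 \frac{35}{-21 - -224 + 7 \left(-28\right) 39} = \left(4 + 4\right) - 829 \frac{35}{-21 + 224 - 7644} = 8 - 829 \frac{35}{-7441} = 8 - 829 \cdot 35 \left(- \frac{1}{7441}\right) = 8 - - \frac{4145}{1063} = 8 + \frac{4145}{1063} = \frac{12649}{1063}$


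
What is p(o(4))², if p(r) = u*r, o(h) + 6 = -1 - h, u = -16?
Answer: 30976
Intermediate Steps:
o(h) = -7 - h (o(h) = -6 + (-1 - h) = -7 - h)
p(r) = -16*r
p(o(4))² = (-16*(-7 - 1*4))² = (-16*(-7 - 4))² = (-16*(-11))² = 176² = 30976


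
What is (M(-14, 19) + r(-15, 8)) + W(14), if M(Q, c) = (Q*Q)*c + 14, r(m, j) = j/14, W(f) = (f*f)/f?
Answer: 26268/7 ≈ 3752.6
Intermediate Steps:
W(f) = f (W(f) = f²/f = f)
r(m, j) = j/14 (r(m, j) = j*(1/14) = j/14)
M(Q, c) = 14 + c*Q² (M(Q, c) = Q²*c + 14 = c*Q² + 14 = 14 + c*Q²)
(M(-14, 19) + r(-15, 8)) + W(14) = ((14 + 19*(-14)²) + (1/14)*8) + 14 = ((14 + 19*196) + 4/7) + 14 = ((14 + 3724) + 4/7) + 14 = (3738 + 4/7) + 14 = 26170/7 + 14 = 26268/7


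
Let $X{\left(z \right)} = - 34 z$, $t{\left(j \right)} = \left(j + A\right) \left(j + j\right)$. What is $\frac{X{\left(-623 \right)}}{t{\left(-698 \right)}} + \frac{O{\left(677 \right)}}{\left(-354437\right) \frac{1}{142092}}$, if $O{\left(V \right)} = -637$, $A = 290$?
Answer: $\frac{1516487956459}{5937528624} \approx 255.41$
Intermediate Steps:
$t{\left(j \right)} = 2 j \left(290 + j\right)$ ($t{\left(j \right)} = \left(j + 290\right) \left(j + j\right) = \left(290 + j\right) 2 j = 2 j \left(290 + j\right)$)
$\frac{X{\left(-623 \right)}}{t{\left(-698 \right)}} + \frac{O{\left(677 \right)}}{\left(-354437\right) \frac{1}{142092}} = \frac{\left(-34\right) \left(-623\right)}{2 \left(-698\right) \left(290 - 698\right)} - \frac{637}{\left(-354437\right) \frac{1}{142092}} = \frac{21182}{2 \left(-698\right) \left(-408\right)} - \frac{637}{\left(-354437\right) \frac{1}{142092}} = \frac{21182}{569568} - \frac{637}{- \frac{354437}{142092}} = 21182 \cdot \frac{1}{569568} - - \frac{90512604}{354437} = \frac{623}{16752} + \frac{90512604}{354437} = \frac{1516487956459}{5937528624}$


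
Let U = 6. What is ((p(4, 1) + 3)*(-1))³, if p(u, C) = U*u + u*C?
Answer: -29791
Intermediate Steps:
p(u, C) = 6*u + C*u (p(u, C) = 6*u + u*C = 6*u + C*u)
((p(4, 1) + 3)*(-1))³ = ((4*(6 + 1) + 3)*(-1))³ = ((4*7 + 3)*(-1))³ = ((28 + 3)*(-1))³ = (31*(-1))³ = (-31)³ = -29791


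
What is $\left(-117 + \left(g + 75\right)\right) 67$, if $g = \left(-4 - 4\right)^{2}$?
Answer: $1474$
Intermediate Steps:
$g = 64$ ($g = \left(-8\right)^{2} = 64$)
$\left(-117 + \left(g + 75\right)\right) 67 = \left(-117 + \left(64 + 75\right)\right) 67 = \left(-117 + 139\right) 67 = 22 \cdot 67 = 1474$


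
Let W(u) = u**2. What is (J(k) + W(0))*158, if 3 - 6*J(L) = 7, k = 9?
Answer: -316/3 ≈ -105.33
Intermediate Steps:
J(L) = -2/3 (J(L) = 1/2 - 1/6*7 = 1/2 - 7/6 = -2/3)
(J(k) + W(0))*158 = (-2/3 + 0**2)*158 = (-2/3 + 0)*158 = -2/3*158 = -316/3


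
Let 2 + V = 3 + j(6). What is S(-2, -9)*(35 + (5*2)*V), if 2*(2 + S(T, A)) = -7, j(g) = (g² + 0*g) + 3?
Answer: -4785/2 ≈ -2392.5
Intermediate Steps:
j(g) = 3 + g² (j(g) = (g² + 0) + 3 = g² + 3 = 3 + g²)
S(T, A) = -11/2 (S(T, A) = -2 + (½)*(-7) = -2 - 7/2 = -11/2)
V = 40 (V = -2 + (3 + (3 + 6²)) = -2 + (3 + (3 + 36)) = -2 + (3 + 39) = -2 + 42 = 40)
S(-2, -9)*(35 + (5*2)*V) = -11*(35 + (5*2)*40)/2 = -11*(35 + 10*40)/2 = -11*(35 + 400)/2 = -11/2*435 = -4785/2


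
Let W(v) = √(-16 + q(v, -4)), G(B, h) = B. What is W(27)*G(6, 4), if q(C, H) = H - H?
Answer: 24*I ≈ 24.0*I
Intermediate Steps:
q(C, H) = 0
W(v) = 4*I (W(v) = √(-16 + 0) = √(-16) = 4*I)
W(27)*G(6, 4) = (4*I)*6 = 24*I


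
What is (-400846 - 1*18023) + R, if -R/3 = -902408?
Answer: 2288355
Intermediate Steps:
R = 2707224 (R = -3*(-902408) = 2707224)
(-400846 - 1*18023) + R = (-400846 - 1*18023) + 2707224 = (-400846 - 18023) + 2707224 = -418869 + 2707224 = 2288355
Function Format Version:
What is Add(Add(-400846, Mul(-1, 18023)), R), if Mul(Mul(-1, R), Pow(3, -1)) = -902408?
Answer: 2288355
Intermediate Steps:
R = 2707224 (R = Mul(-3, -902408) = 2707224)
Add(Add(-400846, Mul(-1, 18023)), R) = Add(Add(-400846, Mul(-1, 18023)), 2707224) = Add(Add(-400846, -18023), 2707224) = Add(-418869, 2707224) = 2288355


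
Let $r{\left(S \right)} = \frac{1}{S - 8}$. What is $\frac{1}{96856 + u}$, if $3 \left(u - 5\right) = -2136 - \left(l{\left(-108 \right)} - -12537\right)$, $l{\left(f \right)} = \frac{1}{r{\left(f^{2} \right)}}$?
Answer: $\frac{3}{264254} \approx 1.1353 \cdot 10^{-5}$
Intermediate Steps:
$r{\left(S \right)} = \frac{1}{-8 + S}$
$l{\left(f \right)} = -8 + f^{2}$ ($l{\left(f \right)} = \frac{1}{\frac{1}{-8 + f^{2}}} = -8 + f^{2}$)
$u = - \frac{26314}{3}$ ($u = 5 + \frac{-2136 - \left(\left(-8 + \left(-108\right)^{2}\right) - -12537\right)}{3} = 5 + \frac{-2136 - \left(\left(-8 + 11664\right) + 12537\right)}{3} = 5 + \frac{-2136 - \left(11656 + 12537\right)}{3} = 5 + \frac{-2136 - 24193}{3} = 5 + \frac{1}{3} \left(-26329\right) = 5 - \frac{26329}{3} = - \frac{26314}{3} \approx -8771.3$)
$\frac{1}{96856 + u} = \frac{1}{96856 - \frac{26314}{3}} = \frac{1}{\frac{264254}{3}} = \frac{3}{264254}$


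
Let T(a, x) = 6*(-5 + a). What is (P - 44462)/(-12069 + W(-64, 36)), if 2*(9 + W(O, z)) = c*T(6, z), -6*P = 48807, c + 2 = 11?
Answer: 105193/24102 ≈ 4.3645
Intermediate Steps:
c = 9 (c = -2 + 11 = 9)
P = -16269/2 (P = -⅙*48807 = -16269/2 ≈ -8134.5)
T(a, x) = -30 + 6*a
W(O, z) = 18 (W(O, z) = -9 + (9*(-30 + 6*6))/2 = -9 + (9*(-30 + 36))/2 = -9 + (9*6)/2 = -9 + (½)*54 = -9 + 27 = 18)
(P - 44462)/(-12069 + W(-64, 36)) = (-16269/2 - 44462)/(-12069 + 18) = -105193/2/(-12051) = -105193/2*(-1/12051) = 105193/24102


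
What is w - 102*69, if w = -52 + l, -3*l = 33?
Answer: -7101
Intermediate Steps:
l = -11 (l = -1/3*33 = -11)
w = -63 (w = -52 - 11 = -63)
w - 102*69 = -63 - 102*69 = -63 - 7038 = -7101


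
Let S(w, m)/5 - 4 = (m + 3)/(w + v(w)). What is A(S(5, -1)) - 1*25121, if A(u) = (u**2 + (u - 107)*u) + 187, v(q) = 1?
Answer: -236821/9 ≈ -26313.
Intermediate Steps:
S(w, m) = 20 + 5*(3 + m)/(1 + w) (S(w, m) = 20 + 5*((m + 3)/(w + 1)) = 20 + 5*((3 + m)/(1 + w)) = 20 + 5*(3 + m)/(1 + w))
A(u) = 187 + u**2 + u*(-107 + u) (A(u) = (u**2 + (-107 + u)*u) + 187 = (u**2 + u*(-107 + u)) + 187 = 187 + u**2 + u*(-107 + u))
A(S(5, -1)) - 1*25121 = (187 - 535*(7 - 1 + 4*5)/(1 + 5) + 2*(5*(7 - 1 + 4*5)/(1 + 5))**2) - 1*25121 = (187 - 535*(7 - 1 + 20)/6 + 2*(5*(7 - 1 + 20)/6)**2) - 25121 = (187 - 535*26/6 + 2*(5*(1/6)*26)**2) - 25121 = (187 - 107*65/3 + 2*(65/3)**2) - 25121 = (187 - 6955/3 + 2*(4225/9)) - 25121 = (187 - 6955/3 + 8450/9) - 25121 = -10732/9 - 25121 = -236821/9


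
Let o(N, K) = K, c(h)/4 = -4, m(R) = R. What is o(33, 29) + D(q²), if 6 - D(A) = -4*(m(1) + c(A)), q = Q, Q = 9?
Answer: -25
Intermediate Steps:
q = 9
c(h) = -16 (c(h) = 4*(-4) = -16)
D(A) = -54 (D(A) = 6 - (-4)*(1 - 16) = 6 - (-4)*(-15) = 6 - 1*60 = 6 - 60 = -54)
o(33, 29) + D(q²) = 29 - 54 = -25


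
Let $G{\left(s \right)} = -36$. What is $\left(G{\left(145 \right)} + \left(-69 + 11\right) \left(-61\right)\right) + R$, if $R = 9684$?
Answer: $13186$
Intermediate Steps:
$\left(G{\left(145 \right)} + \left(-69 + 11\right) \left(-61\right)\right) + R = \left(-36 + \left(-69 + 11\right) \left(-61\right)\right) + 9684 = \left(-36 - -3538\right) + 9684 = \left(-36 + 3538\right) + 9684 = 3502 + 9684 = 13186$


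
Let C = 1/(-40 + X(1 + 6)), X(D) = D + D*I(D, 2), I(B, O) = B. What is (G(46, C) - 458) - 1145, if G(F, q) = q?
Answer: -25647/16 ≈ -1602.9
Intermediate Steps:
X(D) = D + D² (X(D) = D + D*D = D + D²)
C = 1/16 (C = 1/(-40 + (1 + 6)*(1 + (1 + 6))) = 1/(-40 + 7*(1 + 7)) = 1/(-40 + 7*8) = 1/(-40 + 56) = 1/16 ≈ 0.062500)
(G(46, C) - 458) - 1145 = (1/16 - 458) - 1145 = -7327/16 - 1145 = -25647/16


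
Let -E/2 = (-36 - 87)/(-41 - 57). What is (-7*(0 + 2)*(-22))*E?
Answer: -5412/7 ≈ -773.14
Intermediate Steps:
E = -123/49 (E = -2*(-36 - 87)/(-41 - 57) = -(-246)/(-98) = -(-246)*(-1)/98 = -2*123/98 = -123/49 ≈ -2.5102)
(-7*(0 + 2)*(-22))*E = (-7*(0 + 2)*(-22))*(-123/49) = (-7*2*(-22))*(-123/49) = -14*(-22)*(-123/49) = 308*(-123/49) = -5412/7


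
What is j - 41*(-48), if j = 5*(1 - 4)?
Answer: 1953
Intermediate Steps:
j = -15 (j = 5*(-3) = -15)
j - 41*(-48) = -15 - 41*(-48) = -15 + 1968 = 1953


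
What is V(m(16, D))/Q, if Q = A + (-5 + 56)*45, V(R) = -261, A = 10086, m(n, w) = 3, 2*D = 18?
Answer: -87/4127 ≈ -0.021081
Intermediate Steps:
D = 9 (D = (½)*18 = 9)
Q = 12381 (Q = 10086 + (-5 + 56)*45 = 10086 + 51*45 = 10086 + 2295 = 12381)
V(m(16, D))/Q = -261/12381 = -261*1/12381 = -87/4127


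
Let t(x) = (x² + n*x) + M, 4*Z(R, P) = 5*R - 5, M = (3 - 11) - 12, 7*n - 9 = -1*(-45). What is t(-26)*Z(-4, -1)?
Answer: -19925/7 ≈ -2846.4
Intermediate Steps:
n = 54/7 (n = 9/7 + (-1*(-45))/7 = 9/7 + (⅐)*45 = 9/7 + 45/7 = 54/7 ≈ 7.7143)
M = -20 (M = -8 - 12 = -20)
Z(R, P) = -5/4 + 5*R/4 (Z(R, P) = (5*R - 5)/4 = (-5 + 5*R)/4 = -5/4 + 5*R/4)
t(x) = -20 + x² + 54*x/7 (t(x) = (x² + 54*x/7) - 20 = -20 + x² + 54*x/7)
t(-26)*Z(-4, -1) = (-20 + (-26)² + (54/7)*(-26))*(-5/4 + (5/4)*(-4)) = (-20 + 676 - 1404/7)*(-5/4 - 5) = (3188/7)*(-25/4) = -19925/7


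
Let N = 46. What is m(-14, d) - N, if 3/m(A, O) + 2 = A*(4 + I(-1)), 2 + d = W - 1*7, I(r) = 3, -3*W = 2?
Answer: -4603/100 ≈ -46.030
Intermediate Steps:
W = -⅔ (W = -⅓*2 = -⅔ ≈ -0.66667)
d = -29/3 (d = -2 + (-⅔ - 1*7) = -2 + (-⅔ - 7) = -2 - 23/3 = -29/3 ≈ -9.6667)
m(A, O) = 3/(-2 + 7*A) (m(A, O) = 3/(-2 + A*(4 + 3)) = 3/(-2 + A*7) = 3/(-2 + 7*A))
m(-14, d) - N = 3/(-2 + 7*(-14)) - 1*46 = 3/(-2 - 98) - 46 = 3/(-100) - 46 = 3*(-1/100) - 46 = -3/100 - 46 = -4603/100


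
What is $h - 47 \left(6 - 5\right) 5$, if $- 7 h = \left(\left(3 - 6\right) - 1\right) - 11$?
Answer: $- \frac{1630}{7} \approx -232.86$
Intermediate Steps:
$h = \frac{15}{7}$ ($h = - \frac{\left(\left(3 - 6\right) - 1\right) - 11}{7} = - \frac{\left(-3 - 1\right) - 11}{7} = - \frac{-4 - 11}{7} = \left(- \frac{1}{7}\right) \left(-15\right) = \frac{15}{7} \approx 2.1429$)
$h - 47 \left(6 - 5\right) 5 = \frac{15}{7} - 47 \left(6 - 5\right) 5 = \frac{15}{7} - 47 \cdot 1 \cdot 5 = \frac{15}{7} - 235 = - \frac{1630}{7}$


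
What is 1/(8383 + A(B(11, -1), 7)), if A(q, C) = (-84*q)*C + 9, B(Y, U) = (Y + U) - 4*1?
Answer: 1/4864 ≈ 0.00020559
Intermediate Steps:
B(Y, U) = -4 + U + Y (B(Y, U) = (U + Y) - 4 = -4 + U + Y)
A(q, C) = 9 - 84*C*q (A(q, C) = -84*C*q + 9 = 9 - 84*C*q)
1/(8383 + A(B(11, -1), 7)) = 1/(8383 + (9 - 84*7*(-4 - 1 + 11))) = 1/(8383 + (9 - 84*7*6)) = 1/(8383 + (9 - 3528)) = 1/(8383 - 3519) = 1/4864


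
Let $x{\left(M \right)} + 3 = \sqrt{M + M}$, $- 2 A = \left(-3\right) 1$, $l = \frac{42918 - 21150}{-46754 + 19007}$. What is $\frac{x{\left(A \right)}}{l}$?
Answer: $\frac{27747}{7256} - \frac{9249 \sqrt{3}}{7256} \approx 1.6162$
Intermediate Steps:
$l = - \frac{7256}{9249}$ ($l = \frac{21768}{-27747} = 21768 \left(- \frac{1}{27747}\right) = - \frac{7256}{9249} \approx -0.78452$)
$A = \frac{3}{2}$ ($A = - \frac{\left(-3\right) 1}{2} = \left(- \frac{1}{2}\right) \left(-3\right) = \frac{3}{2} \approx 1.5$)
$x{\left(M \right)} = -3 + \sqrt{2} \sqrt{M}$ ($x{\left(M \right)} = -3 + \sqrt{M + M} = -3 + \sqrt{2 M} = -3 + \sqrt{2} \sqrt{M}$)
$\frac{x{\left(A \right)}}{l} = \frac{-3 + \sqrt{2} \sqrt{\frac{3}{2}}}{- \frac{7256}{9249}} = \left(-3 + \sqrt{2} \frac{\sqrt{6}}{2}\right) \left(- \frac{9249}{7256}\right) = \left(-3 + \sqrt{3}\right) \left(- \frac{9249}{7256}\right) = \frac{27747}{7256} - \frac{9249 \sqrt{3}}{7256}$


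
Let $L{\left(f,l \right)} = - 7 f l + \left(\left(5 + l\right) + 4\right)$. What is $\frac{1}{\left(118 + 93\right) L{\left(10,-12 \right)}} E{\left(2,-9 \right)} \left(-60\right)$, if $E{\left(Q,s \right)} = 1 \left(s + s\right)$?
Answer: $\frac{40}{6541} \approx 0.0061153$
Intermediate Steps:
$L{\left(f,l \right)} = 9 + l - 7 f l$ ($L{\left(f,l \right)} = - 7 f l + \left(9 + l\right) = 9 + l - 7 f l$)
$E{\left(Q,s \right)} = 2 s$ ($E{\left(Q,s \right)} = 1 \cdot 2 s = 2 s$)
$\frac{1}{\left(118 + 93\right) L{\left(10,-12 \right)}} E{\left(2,-9 \right)} \left(-60\right) = \frac{1}{\left(118 + 93\right) \left(9 - 12 - 70 \left(-12\right)\right)} 2 \left(-9\right) \left(-60\right) = \frac{1}{211 \left(9 - 12 + 840\right)} \left(-18\right) \left(-60\right) = \frac{1}{211 \cdot 837} \left(-18\right) \left(-60\right) = \frac{1}{211} \cdot \frac{1}{837} \left(-18\right) \left(-60\right) = \frac{1}{176607} \left(-18\right) \left(-60\right) = \left(- \frac{2}{19623}\right) \left(-60\right) = \frac{40}{6541}$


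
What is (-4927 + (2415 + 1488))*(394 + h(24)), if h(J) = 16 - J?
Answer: -395264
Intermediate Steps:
(-4927 + (2415 + 1488))*(394 + h(24)) = (-4927 + (2415 + 1488))*(394 + (16 - 1*24)) = (-4927 + 3903)*(394 + (16 - 24)) = -1024*(394 - 8) = -1024*386 = -395264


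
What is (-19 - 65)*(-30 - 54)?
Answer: 7056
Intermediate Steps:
(-19 - 65)*(-30 - 54) = -84*(-84) = 7056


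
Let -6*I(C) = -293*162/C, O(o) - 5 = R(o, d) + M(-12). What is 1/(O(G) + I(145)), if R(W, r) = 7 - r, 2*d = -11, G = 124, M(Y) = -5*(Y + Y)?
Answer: 290/55697 ≈ 0.0052067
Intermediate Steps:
M(Y) = -10*Y
d = -11/2 (d = (½)*(-11) = -11/2 ≈ -5.5000)
O(o) = 275/2 (O(o) = 5 + ((7 - 1*(-11/2)) - 10*(-12)) = 5 + ((7 + 11/2) + 120) = 5 + (25/2 + 120) = 5 + 265/2 = 275/2)
I(C) = 7911/C (I(C) = -(-293)/(6*(C/162)) = -(-293)*162/C/6 = -(-7911)/C = 7911/C)
1/(O(G) + I(145)) = 1/(275/2 + 7911/145) = 1/(55697/290) = 290/55697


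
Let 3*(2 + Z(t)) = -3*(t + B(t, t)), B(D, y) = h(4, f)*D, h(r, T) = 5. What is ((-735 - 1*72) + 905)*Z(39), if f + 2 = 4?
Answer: -23128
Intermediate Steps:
f = 2 (f = -2 + 4 = 2)
B(D, y) = 5*D
Z(t) = -2 - 6*t (Z(t) = -2 + (-3*(t + 5*t))/3 = -2 + (-18*t)/3 = -2 - 6*t)
((-735 - 1*72) + 905)*Z(39) = ((-735 - 1*72) + 905)*(-2 - 6*39) = ((-735 - 72) + 905)*(-2 - 234) = (-807 + 905)*(-236) = 98*(-236) = -23128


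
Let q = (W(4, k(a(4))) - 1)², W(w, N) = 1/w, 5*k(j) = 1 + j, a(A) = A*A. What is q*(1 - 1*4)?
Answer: -27/16 ≈ -1.6875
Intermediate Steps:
a(A) = A²
k(j) = ⅕ + j/5 (k(j) = (1 + j)/5 = ⅕ + j/5)
q = 9/16 (q = (1/4 - 1)² = (¼ - 1)² = (-¾)² = 9/16 ≈ 0.56250)
q*(1 - 1*4) = 9*(1 - 1*4)/16 = 9*(1 - 4)/16 = (9/16)*(-3) = -27/16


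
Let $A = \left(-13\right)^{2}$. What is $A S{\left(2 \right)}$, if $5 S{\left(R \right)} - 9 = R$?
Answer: $\frac{1859}{5} \approx 371.8$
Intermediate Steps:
$S{\left(R \right)} = \frac{9}{5} + \frac{R}{5}$
$A = 169$
$A S{\left(2 \right)} = 169 \left(\frac{9}{5} + \frac{1}{5} \cdot 2\right) = 169 \left(\frac{9}{5} + \frac{2}{5}\right) = 169 \cdot \frac{11}{5} = \frac{1859}{5}$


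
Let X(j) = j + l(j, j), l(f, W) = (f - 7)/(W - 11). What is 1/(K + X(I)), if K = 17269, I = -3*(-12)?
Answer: 25/432654 ≈ 5.7783e-5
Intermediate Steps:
l(f, W) = (-7 + f)/(-11 + W)
I = 36
X(j) = j + (-7 + j)/(-11 + j)
1/(K + X(I)) = 1/(17269 + (-7 + 36 + 36*(-11 + 36))/(-11 + 36)) = 1/(17269 + (-7 + 36 + 36*25)/25) = 1/(17269 + (-7 + 36 + 900)/25) = 1/(17269 + (1/25)*929) = 1/(17269 + 929/25) = 1/(432654/25) = 25/432654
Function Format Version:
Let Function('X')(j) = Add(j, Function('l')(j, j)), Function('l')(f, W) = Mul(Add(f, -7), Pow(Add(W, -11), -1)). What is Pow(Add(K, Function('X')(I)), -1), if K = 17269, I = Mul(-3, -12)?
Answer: Rational(25, 432654) ≈ 5.7783e-5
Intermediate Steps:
Function('l')(f, W) = Mul(Pow(Add(-11, W), -1), Add(-7, f)) (Function('l')(f, W) = Mul(Add(-7, f), Pow(Add(-11, W), -1)) = Mul(Pow(Add(-11, W), -1), Add(-7, f)))
I = 36
Function('X')(j) = Add(j, Mul(Pow(Add(-11, j), -1), Add(-7, j)))
Pow(Add(K, Function('X')(I)), -1) = Pow(Add(17269, Mul(Pow(Add(-11, 36), -1), Add(-7, 36, Mul(36, Add(-11, 36))))), -1) = Pow(Add(17269, Mul(Pow(25, -1), Add(-7, 36, Mul(36, 25)))), -1) = Pow(Add(17269, Mul(Rational(1, 25), Add(-7, 36, 900))), -1) = Pow(Add(17269, Mul(Rational(1, 25), 929)), -1) = Pow(Add(17269, Rational(929, 25)), -1) = Pow(Rational(432654, 25), -1) = Rational(25, 432654)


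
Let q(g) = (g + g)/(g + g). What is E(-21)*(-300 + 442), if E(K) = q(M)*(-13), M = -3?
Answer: -1846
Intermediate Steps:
q(g) = 1 (q(g) = (2*g)/((2*g)) = (2*g)*(1/(2*g)) = 1)
E(K) = -13 (E(K) = 1*(-13) = -13)
E(-21)*(-300 + 442) = -13*(-300 + 442) = -13*142 = -1846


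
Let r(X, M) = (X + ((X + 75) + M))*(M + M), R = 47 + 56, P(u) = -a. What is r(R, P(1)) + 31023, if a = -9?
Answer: 36243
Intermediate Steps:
P(u) = 9 (P(u) = -1*(-9) = 9)
R = 103
r(X, M) = 2*M*(75 + M + 2*X) (r(X, M) = (X + ((75 + X) + M))*(2*M) = (X + (75 + M + X))*(2*M) = (75 + M + 2*X)*(2*M) = 2*M*(75 + M + 2*X))
r(R, P(1)) + 31023 = 2*9*(75 + 9 + 2*103) + 31023 = 2*9*(75 + 9 + 206) + 31023 = 2*9*290 + 31023 = 5220 + 31023 = 36243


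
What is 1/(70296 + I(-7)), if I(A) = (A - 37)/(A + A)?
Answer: 7/492094 ≈ 1.4225e-5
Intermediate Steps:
I(A) = (-37 + A)/(2*A) (I(A) = (-37 + A)/((2*A)) = (-37 + A)*(1/(2*A)) = (-37 + A)/(2*A))
1/(70296 + I(-7)) = 1/(70296 + (½)*(-37 - 7)/(-7)) = 1/(70296 + (½)*(-⅐)*(-44)) = 1/(70296 + 22/7) = 1/(492094/7) = 7/492094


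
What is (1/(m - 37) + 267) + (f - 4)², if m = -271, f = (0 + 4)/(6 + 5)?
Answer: 949385/3388 ≈ 280.22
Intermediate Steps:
f = 4/11 ≈ 0.36364
(1/(m - 37) + 267) + (f - 4)² = (1/(-271 - 37) + 267) + (4/11 - 4)² = (1/(-308) + 267) + (-40/11)² = (-1/308 + 267) + 1600/121 = 82235/308 + 1600/121 = 949385/3388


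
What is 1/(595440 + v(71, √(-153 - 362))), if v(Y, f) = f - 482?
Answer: 594958/353975022279 - I*√515/353975022279 ≈ 1.6808e-6 - 6.4111e-11*I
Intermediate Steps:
v(Y, f) = -482 + f
1/(595440 + v(71, √(-153 - 362))) = 1/(595440 + (-482 + √(-153 - 362))) = 1/(595440 + (-482 + √(-515))) = 1/(595440 + (-482 + I*√515)) = 1/(594958 + I*√515)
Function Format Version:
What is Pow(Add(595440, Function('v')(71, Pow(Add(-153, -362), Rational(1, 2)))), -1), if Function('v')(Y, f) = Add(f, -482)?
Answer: Add(Rational(594958, 353975022279), Mul(Rational(-1, 353975022279), I, Pow(515, Rational(1, 2)))) ≈ Add(1.6808e-6, Mul(-6.4111e-11, I))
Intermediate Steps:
Function('v')(Y, f) = Add(-482, f)
Pow(Add(595440, Function('v')(71, Pow(Add(-153, -362), Rational(1, 2)))), -1) = Pow(Add(595440, Add(-482, Pow(Add(-153, -362), Rational(1, 2)))), -1) = Pow(Add(595440, Add(-482, Pow(-515, Rational(1, 2)))), -1) = Pow(Add(595440, Add(-482, Mul(I, Pow(515, Rational(1, 2))))), -1) = Pow(Add(594958, Mul(I, Pow(515, Rational(1, 2)))), -1)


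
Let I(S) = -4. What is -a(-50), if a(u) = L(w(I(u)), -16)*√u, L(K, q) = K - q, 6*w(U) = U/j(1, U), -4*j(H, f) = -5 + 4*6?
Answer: -4600*I*√2/57 ≈ -114.13*I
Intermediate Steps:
j(H, f) = -19/4 (j(H, f) = -(-5 + 4*6)/4 = -(-5 + 24)/4 = -¼*19 = -19/4)
w(U) = -2*U/57 (w(U) = (U/(-19/4))/6 = (U*(-4/19))/6 = (-4*U/19)/6 = -2*U/57)
a(u) = 920*√u/57 (a(u) = (-2/57*(-4) - 1*(-16))*√u = (8/57 + 16)*√u = 920*√u/57)
-a(-50) = -920*√(-50)/57 = -920*5*I*√2/57 = -4600*I*√2/57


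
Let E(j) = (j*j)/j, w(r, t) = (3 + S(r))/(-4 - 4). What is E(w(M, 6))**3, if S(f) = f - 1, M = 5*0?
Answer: -1/64 ≈ -0.015625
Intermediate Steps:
M = 0
S(f) = -1 + f
w(r, t) = -1/4 - r/8 (w(r, t) = (3 + (-1 + r))/(-4 - 4) = (2 + r)/(-8) = (2 + r)*(-1/8) = -1/4 - r/8)
E(j) = j (E(j) = j**2/j = j)
E(w(M, 6))**3 = (-1/4 - 1/8*0)**3 = (-1/4 + 0)**3 = (-1/4)**3 = -1/64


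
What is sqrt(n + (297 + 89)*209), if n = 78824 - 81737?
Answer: sqrt(77761) ≈ 278.86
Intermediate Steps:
n = -2913
sqrt(n + (297 + 89)*209) = sqrt(-2913 + (297 + 89)*209) = sqrt(-2913 + 386*209) = sqrt(-2913 + 80674) = sqrt(77761)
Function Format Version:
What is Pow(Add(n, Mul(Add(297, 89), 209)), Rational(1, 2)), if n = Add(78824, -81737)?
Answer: Pow(77761, Rational(1, 2)) ≈ 278.86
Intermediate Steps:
n = -2913
Pow(Add(n, Mul(Add(297, 89), 209)), Rational(1, 2)) = Pow(Add(-2913, Mul(Add(297, 89), 209)), Rational(1, 2)) = Pow(Add(-2913, Mul(386, 209)), Rational(1, 2)) = Pow(Add(-2913, 80674), Rational(1, 2)) = Pow(77761, Rational(1, 2))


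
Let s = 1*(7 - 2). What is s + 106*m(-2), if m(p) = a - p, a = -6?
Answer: -419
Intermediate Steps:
m(p) = -6 - p
s = 5 (s = 1*5 = 5)
s + 106*m(-2) = 5 + 106*(-6 - 1*(-2)) = 5 + 106*(-6 + 2) = 5 + 106*(-4) = 5 - 424 = -419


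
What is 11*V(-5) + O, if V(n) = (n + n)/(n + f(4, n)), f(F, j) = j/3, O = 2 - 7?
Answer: 23/2 ≈ 11.500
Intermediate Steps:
O = -5
f(F, j) = j/3 (f(F, j) = j*(1/3) = j/3)
V(n) = 3/2 (V(n) = (n + n)/(n + n/3) = (2*n)/((4*n/3)) = (2*n)*(3/(4*n)) = 3/2)
11*V(-5) + O = 11*(3/2) - 5 = 33/2 - 5 = 23/2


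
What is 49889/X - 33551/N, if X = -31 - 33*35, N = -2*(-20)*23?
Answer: -42844683/545560 ≈ -78.533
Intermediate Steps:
N = 920 (N = 40*23 = 920)
X = -1186 (X = -31 - 1155 = -1186)
49889/X - 33551/N = 49889/(-1186) - 33551/920 = 49889*(-1/1186) - 33551*1/920 = -49889/1186 - 33551/920 = -42844683/545560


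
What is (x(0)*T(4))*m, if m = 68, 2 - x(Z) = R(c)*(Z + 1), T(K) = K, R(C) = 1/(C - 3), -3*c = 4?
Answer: 7888/13 ≈ 606.77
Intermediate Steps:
c = -4/3 (c = -1/3*4 = -4/3 ≈ -1.3333)
R(C) = 1/(-3 + C)
x(Z) = 29/13 + 3*Z/13 (x(Z) = 2 - (Z + 1)/(-3 - 4/3) = 2 - (1 + Z)/(-13/3) = 2 - (-3)*(1 + Z)/13 = 2 - (-3/13 - 3*Z/13) = 2 + (3/13 + 3*Z/13) = 29/13 + 3*Z/13)
(x(0)*T(4))*m = ((29/13 + (3/13)*0)*4)*68 = ((29/13 + 0)*4)*68 = ((29/13)*4)*68 = (116/13)*68 = 7888/13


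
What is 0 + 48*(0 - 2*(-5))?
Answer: 480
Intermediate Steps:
0 + 48*(0 - 2*(-5)) = 0 + 48*(0 + 10) = 0 + 48*10 = 0 + 480 = 480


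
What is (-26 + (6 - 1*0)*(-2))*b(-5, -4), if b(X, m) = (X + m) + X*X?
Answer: -608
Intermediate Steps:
b(X, m) = X + m + X² (b(X, m) = (X + m) + X² = X + m + X²)
(-26 + (6 - 1*0)*(-2))*b(-5, -4) = (-26 + (6 - 1*0)*(-2))*(-5 - 4 + (-5)²) = (-26 + (6 + 0)*(-2))*(-5 - 4 + 25) = (-26 + 6*(-2))*16 = (-26 - 12)*16 = -38*16 = -608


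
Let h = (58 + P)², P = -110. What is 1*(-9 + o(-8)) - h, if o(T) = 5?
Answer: -2708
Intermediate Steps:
h = 2704 (h = (58 - 110)² = (-52)² = 2704)
1*(-9 + o(-8)) - h = 1*(-9 + 5) - 1*2704 = 1*(-4) - 2704 = -4 - 2704 = -2708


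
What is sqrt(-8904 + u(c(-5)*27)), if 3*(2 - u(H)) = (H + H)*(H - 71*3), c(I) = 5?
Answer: I*sqrt(1882) ≈ 43.382*I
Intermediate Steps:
u(H) = 2 - 2*H*(-213 + H)/3 (u(H) = 2 - (H + H)*(H - 71*3)/3 = 2 - 2*H*(H - 213)/3 = 2 - 2*H*(-213 + H)/3)
sqrt(-8904 + u(c(-5)*27)) = sqrt(-8904 + (2 + 142*(5*27) - 2*(5*27)**2/3)) = sqrt(-8904 + (2 + 142*135 - 2/3*135**2)) = sqrt(-8904 + (2 + 19170 - 2/3*18225)) = sqrt(-8904 + (2 + 19170 - 12150)) = sqrt(-8904 + 7022) = sqrt(-1882) = I*sqrt(1882)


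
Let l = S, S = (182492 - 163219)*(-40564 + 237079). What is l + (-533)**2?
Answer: 3787717684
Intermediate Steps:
S = 3787433595 (S = 19273*196515 = 3787433595)
l = 3787433595
l + (-533)**2 = 3787433595 + (-533)**2 = 3787433595 + 284089 = 3787717684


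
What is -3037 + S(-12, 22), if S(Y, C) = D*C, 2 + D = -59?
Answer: -4379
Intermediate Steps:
D = -61 (D = -2 - 59 = -61)
S(Y, C) = -61*C
-3037 + S(-12, 22) = -3037 - 61*22 = -3037 - 1342 = -4379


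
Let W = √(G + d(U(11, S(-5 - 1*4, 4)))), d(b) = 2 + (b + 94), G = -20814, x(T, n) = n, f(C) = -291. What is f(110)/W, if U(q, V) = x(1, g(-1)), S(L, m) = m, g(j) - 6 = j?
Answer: 291*I*√20713/20713 ≈ 2.022*I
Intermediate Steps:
g(j) = 6 + j
U(q, V) = 5 (U(q, V) = 6 - 1 = 5)
d(b) = 96 + b (d(b) = 2 + (94 + b) = 96 + b)
W = I*√20713 (W = √(-20814 + (96 + 5)) = √(-20814 + 101) = √(-20713) = I*√20713 ≈ 143.92*I)
f(110)/W = -291*(-I*√20713/20713) = -(-291)*I*√20713/20713 = 291*I*√20713/20713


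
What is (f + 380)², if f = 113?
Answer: 243049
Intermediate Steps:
(f + 380)² = (113 + 380)² = 493² = 243049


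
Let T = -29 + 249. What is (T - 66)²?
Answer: 23716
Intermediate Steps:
T = 220
(T - 66)² = (220 - 66)² = 154² = 23716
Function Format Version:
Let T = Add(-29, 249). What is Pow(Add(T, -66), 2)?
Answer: 23716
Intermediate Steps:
T = 220
Pow(Add(T, -66), 2) = Pow(Add(220, -66), 2) = Pow(154, 2) = 23716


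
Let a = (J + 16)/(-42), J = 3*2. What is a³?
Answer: -1331/9261 ≈ -0.14372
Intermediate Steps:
J = 6
a = -11/21 (a = (6 + 16)/(-42) = 22*(-1/42) = -11/21 ≈ -0.52381)
a³ = (-11/21)³ = -1331/9261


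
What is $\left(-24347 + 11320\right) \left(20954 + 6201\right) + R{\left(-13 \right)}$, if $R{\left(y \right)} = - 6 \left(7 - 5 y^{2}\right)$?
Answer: $-353743157$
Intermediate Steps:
$R{\left(y \right)} = -42 + 30 y^{2}$
$\left(-24347 + 11320\right) \left(20954 + 6201\right) + R{\left(-13 \right)} = \left(-24347 + 11320\right) \left(20954 + 6201\right) - \left(42 - 30 \left(-13\right)^{2}\right) = \left(-13027\right) 27155 + \left(-42 + 30 \cdot 169\right) = -353748185 + \left(-42 + 5070\right) = -353748185 + 5028 = -353743157$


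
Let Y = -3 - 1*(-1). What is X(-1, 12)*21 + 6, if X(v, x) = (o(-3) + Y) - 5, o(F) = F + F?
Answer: -267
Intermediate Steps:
o(F) = 2*F
Y = -2 (Y = -3 + 1 = -2)
X(v, x) = -13 (X(v, x) = (2*(-3) - 2) - 5 = (-6 - 2) - 5 = -8 - 5 = -13)
X(-1, 12)*21 + 6 = -13*21 + 6 = -273 + 6 = -267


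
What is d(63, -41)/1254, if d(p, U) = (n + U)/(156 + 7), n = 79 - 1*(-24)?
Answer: 31/102201 ≈ 0.00030332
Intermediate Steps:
n = 103 (n = 79 + 24 = 103)
d(p, U) = 103/163 + U/163 (d(p, U) = (103 + U)/(156 + 7) = (103 + U)/163 = (103 + U)*(1/163) = 103/163 + U/163)
d(63, -41)/1254 = (103/163 + (1/163)*(-41))/1254 = (103/163 - 41/163)*(1/1254) = (62/163)*(1/1254) = 31/102201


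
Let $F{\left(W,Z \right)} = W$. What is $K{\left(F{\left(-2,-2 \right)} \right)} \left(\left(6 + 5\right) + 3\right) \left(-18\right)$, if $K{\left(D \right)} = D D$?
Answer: $-1008$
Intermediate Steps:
$K{\left(D \right)} = D^{2}$
$K{\left(F{\left(-2,-2 \right)} \right)} \left(\left(6 + 5\right) + 3\right) \left(-18\right) = \left(-2\right)^{2} \left(\left(6 + 5\right) + 3\right) \left(-18\right) = 4 \left(11 + 3\right) \left(-18\right) = 4 \cdot 14 \left(-18\right) = 56 \left(-18\right) = -1008$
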